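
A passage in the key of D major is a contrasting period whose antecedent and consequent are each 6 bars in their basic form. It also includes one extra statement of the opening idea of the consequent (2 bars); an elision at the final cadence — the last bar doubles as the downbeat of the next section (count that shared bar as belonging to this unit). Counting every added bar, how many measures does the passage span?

Basic contrasting period: 6 + 6 = 12 bars.
12 (basic form) + 2 (extra statement) = 14.
The elision shares a bar with the next section but does not change this unit's count.

14 measures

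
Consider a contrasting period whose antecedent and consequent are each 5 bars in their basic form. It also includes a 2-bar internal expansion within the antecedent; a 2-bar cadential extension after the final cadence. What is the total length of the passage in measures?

Basic contrasting period: 5 + 5 = 10 bars.
10 (basic form) + 2 (internal expansion) + 2 (cadential extension) = 14.

14 measures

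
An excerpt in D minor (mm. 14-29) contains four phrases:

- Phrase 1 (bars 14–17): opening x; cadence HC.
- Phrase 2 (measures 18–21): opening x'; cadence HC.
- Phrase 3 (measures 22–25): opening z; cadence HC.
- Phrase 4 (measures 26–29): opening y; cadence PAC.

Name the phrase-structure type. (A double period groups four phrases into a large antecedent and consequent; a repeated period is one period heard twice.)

Four phrases in two halves: the first half (bars 14-21) ends with a half cadence, the second (mm. 22-29) with a perfect authentic cadence — a large antecedent–consequent pair, i.e. a double period.
Phrase 3 begins with different material from phrase 1, making it contrasting.

contrasting double period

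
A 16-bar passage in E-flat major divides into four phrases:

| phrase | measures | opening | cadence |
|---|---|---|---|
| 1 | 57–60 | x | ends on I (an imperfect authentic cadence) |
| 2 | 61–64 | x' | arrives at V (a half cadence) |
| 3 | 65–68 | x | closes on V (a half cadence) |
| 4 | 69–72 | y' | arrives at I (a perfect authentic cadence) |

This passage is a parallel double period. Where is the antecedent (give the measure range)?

In a double period the four phrases pair into a large antecedent (phrases 1–2, ending half cadence) and a large consequent (phrases 3–4, ending perfect authentic cadence). The antecedent spans measures 57-64.

measures 57–64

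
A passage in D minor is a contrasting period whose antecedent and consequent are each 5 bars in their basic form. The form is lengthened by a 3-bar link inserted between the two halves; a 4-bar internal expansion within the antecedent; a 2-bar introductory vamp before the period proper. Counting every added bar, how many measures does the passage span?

19 measures

Basic contrasting period: 5 + 5 = 10 bars.
10 (basic form) + 3 (link) + 4 (internal expansion) + 2 (introduction) = 19.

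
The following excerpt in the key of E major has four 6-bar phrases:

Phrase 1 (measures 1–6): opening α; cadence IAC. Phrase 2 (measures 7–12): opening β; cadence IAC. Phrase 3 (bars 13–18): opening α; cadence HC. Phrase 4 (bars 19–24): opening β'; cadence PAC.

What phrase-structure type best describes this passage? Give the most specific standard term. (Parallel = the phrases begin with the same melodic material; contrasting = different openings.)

Four phrases in two halves: the first half (bars 1–12) ends with an imperfect authentic cadence, the second (mm. 13–24) with a perfect authentic cadence — a large antecedent–consequent pair, i.e. a double period.
Phrase 3 begins with the same material as phrase 1, making it parallel.

parallel double period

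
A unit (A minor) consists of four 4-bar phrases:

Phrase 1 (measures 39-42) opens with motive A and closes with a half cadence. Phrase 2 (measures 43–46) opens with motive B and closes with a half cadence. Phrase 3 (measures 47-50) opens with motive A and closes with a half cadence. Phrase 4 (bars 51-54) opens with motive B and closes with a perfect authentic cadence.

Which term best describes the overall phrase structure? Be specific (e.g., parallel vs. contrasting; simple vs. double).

parallel double period

Four phrases in two halves: the first half (bars 39–46) ends with a half cadence, the second (mm. 47-54) with a perfect authentic cadence — a large antecedent–consequent pair, i.e. a double period.
Phrase 3 begins with the same material as phrase 1, making it parallel.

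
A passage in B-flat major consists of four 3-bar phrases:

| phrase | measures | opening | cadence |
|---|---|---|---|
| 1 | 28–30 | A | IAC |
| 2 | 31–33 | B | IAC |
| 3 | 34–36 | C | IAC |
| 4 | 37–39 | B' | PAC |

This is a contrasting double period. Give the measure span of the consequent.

In a double period the first pair of phrases (ending imperfect authentic cadence) is the large antecedent and the second pair (ending perfect authentic cadence) is the large consequent; the consequent is measures 34–39.

measures 34–39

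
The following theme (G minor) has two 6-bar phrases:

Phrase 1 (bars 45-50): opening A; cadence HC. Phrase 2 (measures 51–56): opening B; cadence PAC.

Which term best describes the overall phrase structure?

contrasting period

Phrase 1 ends with a half cadence (weaker) and phrase 2 with a perfect authentic cadence (stronger): antecedent + consequent = a period.
The two phrases open with different material (A / B), so the period is contrasting.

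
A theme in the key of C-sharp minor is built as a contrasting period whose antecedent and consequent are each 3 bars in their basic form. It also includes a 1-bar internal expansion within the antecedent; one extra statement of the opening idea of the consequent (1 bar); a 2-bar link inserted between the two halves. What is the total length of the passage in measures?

10 measures

Basic contrasting period: 3 + 3 = 6 bars.
6 (basic form) + 1 (internal expansion) + 1 (extra statement) + 2 (link) = 10.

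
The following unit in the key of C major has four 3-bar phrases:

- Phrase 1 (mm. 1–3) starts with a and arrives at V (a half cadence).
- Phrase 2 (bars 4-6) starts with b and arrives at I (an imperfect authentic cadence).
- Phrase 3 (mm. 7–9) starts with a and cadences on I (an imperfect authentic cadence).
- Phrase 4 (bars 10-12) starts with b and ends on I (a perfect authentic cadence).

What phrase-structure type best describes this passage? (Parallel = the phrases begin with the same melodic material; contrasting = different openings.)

Four phrases in two halves: the first half (mm. 1-6) ends with an imperfect authentic cadence, the second (measures 7–12) with a perfect authentic cadence — a large antecedent–consequent pair, i.e. a double period.
Phrase 3 begins with the same material as phrase 1, making it parallel.

parallel double period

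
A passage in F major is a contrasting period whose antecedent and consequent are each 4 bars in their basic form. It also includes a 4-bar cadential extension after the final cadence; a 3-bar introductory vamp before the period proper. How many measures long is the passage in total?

Basic contrasting period: 4 + 4 = 8 bars.
8 (basic form) + 4 (cadential extension) + 3 (introduction) = 15.

15 measures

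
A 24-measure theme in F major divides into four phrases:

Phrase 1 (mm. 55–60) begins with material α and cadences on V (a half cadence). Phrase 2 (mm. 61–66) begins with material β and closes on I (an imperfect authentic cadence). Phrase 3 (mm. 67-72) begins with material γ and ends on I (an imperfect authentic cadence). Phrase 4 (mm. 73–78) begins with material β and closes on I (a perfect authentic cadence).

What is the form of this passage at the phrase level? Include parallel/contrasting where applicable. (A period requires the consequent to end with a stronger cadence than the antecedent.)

contrasting double period

Four phrases in two halves: the first half (mm. 55–66) ends with an imperfect authentic cadence, the second (bars 67-78) with a perfect authentic cadence — a large antecedent–consequent pair, i.e. a double period.
Phrase 3 begins with different material from phrase 1, making it contrasting.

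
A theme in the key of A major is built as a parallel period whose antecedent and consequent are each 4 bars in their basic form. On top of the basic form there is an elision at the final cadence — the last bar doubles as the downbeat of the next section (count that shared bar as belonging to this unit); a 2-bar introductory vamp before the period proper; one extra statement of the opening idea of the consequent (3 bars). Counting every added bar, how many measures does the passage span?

Basic parallel period: 4 + 4 = 8 bars.
8 (basic form) + 2 (introduction) + 3 (extra statement) = 13.
The elision shares a bar with the next section but does not change this unit's count.

13 measures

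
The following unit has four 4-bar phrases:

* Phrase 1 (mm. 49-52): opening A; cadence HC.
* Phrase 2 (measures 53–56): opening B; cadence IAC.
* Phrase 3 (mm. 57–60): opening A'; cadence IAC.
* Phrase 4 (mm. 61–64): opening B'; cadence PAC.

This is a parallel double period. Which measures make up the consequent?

In a double period the first pair of phrases (ending imperfect authentic cadence) is the large antecedent and the second pair (ending perfect authentic cadence) is the large consequent; the consequent is measures 57–64.

measures 57–64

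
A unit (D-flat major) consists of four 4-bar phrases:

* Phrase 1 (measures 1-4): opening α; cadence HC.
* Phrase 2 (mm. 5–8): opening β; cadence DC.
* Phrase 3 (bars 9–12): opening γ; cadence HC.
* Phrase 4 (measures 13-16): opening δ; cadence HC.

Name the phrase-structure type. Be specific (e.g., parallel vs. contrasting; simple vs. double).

phrase group

Phrase 4 ends with a half cadence, no stronger than phrase 2's deceptive cadence, so the four phrases do not form a double period; nor do phrases 3–4 duplicate 1–2, so it is not a repeated period. With no phrase reaching a conclusive cadence, the passage is a phrase group.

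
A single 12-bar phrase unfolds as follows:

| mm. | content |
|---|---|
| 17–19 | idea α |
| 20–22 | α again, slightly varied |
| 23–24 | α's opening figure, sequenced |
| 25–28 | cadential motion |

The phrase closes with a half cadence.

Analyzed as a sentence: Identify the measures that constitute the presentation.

measures 17–22

The presentation of a sentence is the basic idea (bars 17–19) plus its repetition (bars 20–22); the presentation is therefore mm. 17-22.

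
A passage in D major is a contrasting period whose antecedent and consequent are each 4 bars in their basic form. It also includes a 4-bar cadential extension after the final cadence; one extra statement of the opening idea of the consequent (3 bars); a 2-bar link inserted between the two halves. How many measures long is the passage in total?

17 measures

Basic contrasting period: 4 + 4 = 8 bars.
8 (basic form) + 4 (cadential extension) + 3 (extra statement) + 2 (link) = 17.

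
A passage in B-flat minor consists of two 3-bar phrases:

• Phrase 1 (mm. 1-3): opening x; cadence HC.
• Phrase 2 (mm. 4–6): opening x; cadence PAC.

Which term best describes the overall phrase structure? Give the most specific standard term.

Phrase 1 ends with a half cadence (weaker) and phrase 2 with a perfect authentic cadence (stronger): antecedent + consequent = a period.
The two phrases open with the same material (x / x), so the period is parallel.

parallel period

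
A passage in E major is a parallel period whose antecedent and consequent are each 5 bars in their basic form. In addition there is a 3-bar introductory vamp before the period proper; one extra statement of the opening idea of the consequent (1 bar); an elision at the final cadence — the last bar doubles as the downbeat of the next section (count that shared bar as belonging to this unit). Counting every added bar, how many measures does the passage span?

14 measures

Basic parallel period: 5 + 5 = 10 bars.
10 (basic form) + 3 (introduction) + 1 (extra statement) = 14.
The elision shares a bar with the next section but does not change this unit's count.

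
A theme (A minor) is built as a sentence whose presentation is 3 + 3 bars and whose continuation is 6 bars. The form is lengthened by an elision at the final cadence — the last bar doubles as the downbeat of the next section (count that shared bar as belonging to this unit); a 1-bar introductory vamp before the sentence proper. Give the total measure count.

13 measures

Basic sentence: 3 + 3 + 6 = 12 bars.
12 (basic form) + 1 (introduction) = 13.
The elision shares a bar with the next section but does not change this unit's count.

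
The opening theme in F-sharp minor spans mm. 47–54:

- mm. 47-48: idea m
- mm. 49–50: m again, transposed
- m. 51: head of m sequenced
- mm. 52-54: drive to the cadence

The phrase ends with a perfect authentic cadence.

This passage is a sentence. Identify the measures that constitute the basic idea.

The presentation of a sentence is the basic idea (mm. 47–48) plus its repetition (bars 49–50); the basic idea is therefore mm. 47–48.

measures 47–48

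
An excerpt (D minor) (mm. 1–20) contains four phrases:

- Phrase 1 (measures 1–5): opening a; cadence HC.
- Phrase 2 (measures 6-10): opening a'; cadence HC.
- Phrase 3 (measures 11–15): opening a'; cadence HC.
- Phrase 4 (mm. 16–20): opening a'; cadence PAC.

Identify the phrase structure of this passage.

Four phrases in two halves: the first half (mm. 1–10) ends with a half cadence, the second (mm. 11-20) with a perfect authentic cadence — a large antecedent–consequent pair, i.e. a double period.
Phrase 3 begins with the same material as phrase 1, making it parallel.

parallel double period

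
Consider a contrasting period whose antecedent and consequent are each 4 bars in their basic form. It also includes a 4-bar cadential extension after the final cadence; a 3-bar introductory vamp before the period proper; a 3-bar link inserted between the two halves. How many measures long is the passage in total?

18 measures

Basic contrasting period: 4 + 4 = 8 bars.
8 (basic form) + 4 (cadential extension) + 3 (introduction) + 3 (link) = 18.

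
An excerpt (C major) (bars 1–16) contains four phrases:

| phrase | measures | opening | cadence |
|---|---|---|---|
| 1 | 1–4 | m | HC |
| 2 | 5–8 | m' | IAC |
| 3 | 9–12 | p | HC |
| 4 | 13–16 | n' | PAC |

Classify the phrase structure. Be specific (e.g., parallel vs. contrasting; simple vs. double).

Four phrases in two halves: the first half (mm. 1-8) ends with an imperfect authentic cadence, the second (measures 9–16) with a perfect authentic cadence — a large antecedent–consequent pair, i.e. a double period.
Phrase 3 begins with different material from phrase 1, making it contrasting.

contrasting double period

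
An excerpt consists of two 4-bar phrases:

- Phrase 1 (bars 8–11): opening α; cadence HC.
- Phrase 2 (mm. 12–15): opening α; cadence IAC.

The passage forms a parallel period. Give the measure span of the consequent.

The phrase ending with the weaker cadence (half cadence) is the antecedent; the one ending more conclusively (imperfect authentic cadence) is the consequent. The consequent is measures 12–15.

measures 12–15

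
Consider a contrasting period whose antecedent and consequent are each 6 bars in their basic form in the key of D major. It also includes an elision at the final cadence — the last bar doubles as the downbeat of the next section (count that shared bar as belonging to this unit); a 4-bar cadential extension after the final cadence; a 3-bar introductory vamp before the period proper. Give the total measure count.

Basic contrasting period: 6 + 6 = 12 bars.
12 (basic form) + 4 (cadential extension) + 3 (introduction) = 19.
The elision shares a bar with the next section but does not change this unit's count.

19 measures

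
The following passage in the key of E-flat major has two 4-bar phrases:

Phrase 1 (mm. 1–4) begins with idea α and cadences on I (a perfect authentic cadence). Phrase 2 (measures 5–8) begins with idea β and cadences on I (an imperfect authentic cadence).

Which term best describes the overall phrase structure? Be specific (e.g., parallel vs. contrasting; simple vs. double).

The second phrase closes with an imperfect authentic cadence, which is not stronger than the first phrase's perfect authentic cadence; without a weak→strong cadential pair there is no antecedent–consequent relationship, so this is a phrase group rather than a period.

phrase group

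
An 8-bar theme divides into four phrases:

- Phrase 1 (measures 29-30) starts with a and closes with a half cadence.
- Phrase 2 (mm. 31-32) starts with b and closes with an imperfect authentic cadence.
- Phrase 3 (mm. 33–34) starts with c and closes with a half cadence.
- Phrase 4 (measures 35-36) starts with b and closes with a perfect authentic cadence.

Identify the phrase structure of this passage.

Four phrases in two halves: the first half (mm. 29–32) ends with an imperfect authentic cadence, the second (mm. 33-36) with a perfect authentic cadence — a large antecedent–consequent pair, i.e. a double period.
Phrase 3 begins with different material from phrase 1, making it contrasting.

contrasting double period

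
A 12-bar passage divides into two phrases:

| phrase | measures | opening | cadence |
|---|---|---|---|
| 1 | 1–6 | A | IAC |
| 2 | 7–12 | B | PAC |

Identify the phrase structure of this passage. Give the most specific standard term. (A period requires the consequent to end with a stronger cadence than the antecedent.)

Phrase 1 ends with an imperfect authentic cadence (weaker) and phrase 2 with a perfect authentic cadence (stronger): antecedent + consequent = a period.
The two phrases open with different material (A / B), so the period is contrasting.

contrasting period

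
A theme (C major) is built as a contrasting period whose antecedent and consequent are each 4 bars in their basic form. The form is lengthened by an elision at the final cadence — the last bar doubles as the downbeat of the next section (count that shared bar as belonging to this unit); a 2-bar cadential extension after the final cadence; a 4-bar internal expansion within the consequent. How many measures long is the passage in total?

Basic contrasting period: 4 + 4 = 8 bars.
8 (basic form) + 2 (cadential extension) + 4 (internal expansion) = 14.
The elision shares a bar with the next section but does not change this unit's count.

14 measures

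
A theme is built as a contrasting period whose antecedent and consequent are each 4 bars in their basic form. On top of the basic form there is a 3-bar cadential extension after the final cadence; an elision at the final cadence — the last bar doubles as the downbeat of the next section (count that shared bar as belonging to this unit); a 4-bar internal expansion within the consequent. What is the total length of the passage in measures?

Basic contrasting period: 4 + 4 = 8 bars.
8 (basic form) + 3 (cadential extension) + 4 (internal expansion) = 15.
The elision shares a bar with the next section but does not change this unit's count.

15 measures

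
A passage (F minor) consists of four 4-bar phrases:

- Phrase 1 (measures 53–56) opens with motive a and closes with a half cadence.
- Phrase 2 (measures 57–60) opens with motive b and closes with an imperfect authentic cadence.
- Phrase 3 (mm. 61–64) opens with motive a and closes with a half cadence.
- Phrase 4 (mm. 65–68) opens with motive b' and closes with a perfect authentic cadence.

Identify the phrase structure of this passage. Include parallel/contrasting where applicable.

parallel double period

Four phrases in two halves: the first half (bars 53–60) ends with an imperfect authentic cadence, the second (bars 61-68) with a perfect authentic cadence — a large antecedent–consequent pair, i.e. a double period.
Phrase 3 begins with the same material as phrase 1, making it parallel.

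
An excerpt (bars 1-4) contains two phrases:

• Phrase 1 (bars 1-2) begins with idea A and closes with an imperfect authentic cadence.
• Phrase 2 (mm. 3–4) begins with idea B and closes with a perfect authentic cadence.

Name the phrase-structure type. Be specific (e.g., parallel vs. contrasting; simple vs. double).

Phrase 1 ends with an imperfect authentic cadence (weaker) and phrase 2 with a perfect authentic cadence (stronger): antecedent + consequent = a period.
The two phrases open with different material (A / B), so the period is contrasting.

contrasting period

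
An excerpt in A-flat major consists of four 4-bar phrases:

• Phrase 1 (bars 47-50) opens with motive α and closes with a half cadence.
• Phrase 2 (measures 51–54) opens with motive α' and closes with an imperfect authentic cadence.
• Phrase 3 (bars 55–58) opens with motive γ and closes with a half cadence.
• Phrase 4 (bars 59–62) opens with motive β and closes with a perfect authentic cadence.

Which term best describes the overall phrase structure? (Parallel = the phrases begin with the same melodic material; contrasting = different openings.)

contrasting double period

Four phrases in two halves: the first half (mm. 47–54) ends with an imperfect authentic cadence, the second (measures 55–62) with a perfect authentic cadence — a large antecedent–consequent pair, i.e. a double period.
Phrase 3 begins with different material from phrase 1, making it contrasting.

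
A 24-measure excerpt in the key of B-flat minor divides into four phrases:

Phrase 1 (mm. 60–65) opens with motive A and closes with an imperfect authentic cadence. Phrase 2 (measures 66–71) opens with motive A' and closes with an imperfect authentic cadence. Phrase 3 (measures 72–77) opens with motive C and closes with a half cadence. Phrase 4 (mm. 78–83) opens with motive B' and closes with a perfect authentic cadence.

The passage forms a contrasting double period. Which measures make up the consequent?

measures 72–83

In a double period the four phrases pair into a large antecedent (phrases 1–2, ending imperfect authentic cadence) and a large consequent (phrases 3–4, ending perfect authentic cadence). The consequent spans measures 72–83.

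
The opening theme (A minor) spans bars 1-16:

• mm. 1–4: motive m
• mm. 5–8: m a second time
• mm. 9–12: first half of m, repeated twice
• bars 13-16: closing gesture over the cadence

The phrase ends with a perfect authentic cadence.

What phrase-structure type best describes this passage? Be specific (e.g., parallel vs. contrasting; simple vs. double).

Basic idea (bars 1–4) + its repetition (mm. 5-8) form the presentation; fragmentation and cadence (bars 9–16) form the continuation — the 16-bar whole is a sentence.

sentence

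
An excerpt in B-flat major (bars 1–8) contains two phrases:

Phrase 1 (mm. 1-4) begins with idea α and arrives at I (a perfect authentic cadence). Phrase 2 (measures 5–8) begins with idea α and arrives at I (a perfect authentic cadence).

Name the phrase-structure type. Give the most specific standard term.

Both phrases have the same opening (α) and the same cadence (perfect authentic cadence): the second is a restatement, not a consequent, so this is a repeated phrase rather than a period.

repeated phrase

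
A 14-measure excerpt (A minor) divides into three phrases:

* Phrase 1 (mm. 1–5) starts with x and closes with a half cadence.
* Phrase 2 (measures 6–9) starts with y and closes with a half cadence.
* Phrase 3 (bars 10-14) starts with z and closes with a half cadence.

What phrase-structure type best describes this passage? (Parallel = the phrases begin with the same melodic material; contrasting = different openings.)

The final phrase closes with a half cadence, which is not stronger than the preceding half cadence; the 3 phrases lack an overall antecedent–consequent design and so form a phrase group.

phrase group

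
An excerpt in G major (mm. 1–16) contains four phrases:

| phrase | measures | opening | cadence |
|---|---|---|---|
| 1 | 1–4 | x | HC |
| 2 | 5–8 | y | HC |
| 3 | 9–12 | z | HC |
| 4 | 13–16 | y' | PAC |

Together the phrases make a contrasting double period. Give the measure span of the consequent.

measures 9–16

In a double period the first pair of phrases (ending half cadence) is the large antecedent and the second pair (ending perfect authentic cadence) is the large consequent; the consequent is measures 9–16.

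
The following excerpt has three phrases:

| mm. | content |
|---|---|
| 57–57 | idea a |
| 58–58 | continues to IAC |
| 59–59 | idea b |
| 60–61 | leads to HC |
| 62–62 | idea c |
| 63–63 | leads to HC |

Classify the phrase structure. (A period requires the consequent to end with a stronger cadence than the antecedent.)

phrase group

The final phrase closes with a half cadence, which is not stronger than the preceding half cadence; the 3 phrases lack an overall antecedent–consequent design and so form a phrase group.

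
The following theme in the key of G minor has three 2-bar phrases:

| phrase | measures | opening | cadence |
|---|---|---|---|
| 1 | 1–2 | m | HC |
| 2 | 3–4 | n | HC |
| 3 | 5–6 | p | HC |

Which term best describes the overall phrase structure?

The final phrase closes with a half cadence, which is not stronger than the preceding half cadence; the 3 phrases lack an overall antecedent–consequent design and so form a phrase group.

phrase group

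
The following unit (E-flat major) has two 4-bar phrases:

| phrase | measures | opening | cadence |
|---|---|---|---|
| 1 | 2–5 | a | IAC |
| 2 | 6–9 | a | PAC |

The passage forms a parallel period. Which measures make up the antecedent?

The phrase ending with the weaker cadence (imperfect authentic cadence) is the antecedent; the one ending more conclusively (perfect authentic cadence) is the consequent. The antecedent is measures 2–5.

measures 2–5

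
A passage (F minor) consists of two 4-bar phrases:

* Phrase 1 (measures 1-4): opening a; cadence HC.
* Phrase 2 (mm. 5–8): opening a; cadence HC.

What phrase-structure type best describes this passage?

repeated phrase

Both phrases have the same opening (a) and the same cadence (half cadence): the second is a restatement, not a consequent, so this is a repeated phrase rather than a period.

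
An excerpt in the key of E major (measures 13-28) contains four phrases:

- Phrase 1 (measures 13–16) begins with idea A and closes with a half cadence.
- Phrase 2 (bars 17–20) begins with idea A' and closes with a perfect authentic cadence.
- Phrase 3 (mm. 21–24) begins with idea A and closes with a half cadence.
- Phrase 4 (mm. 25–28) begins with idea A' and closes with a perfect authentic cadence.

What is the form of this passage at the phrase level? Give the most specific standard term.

The cadence pattern HC–PAC–HC–PAC is weak–strong twice, and phrases 3–4 restate phrases 1–2: a period heard twice, not a double period (which would end weakly at phrase 2).

repeated period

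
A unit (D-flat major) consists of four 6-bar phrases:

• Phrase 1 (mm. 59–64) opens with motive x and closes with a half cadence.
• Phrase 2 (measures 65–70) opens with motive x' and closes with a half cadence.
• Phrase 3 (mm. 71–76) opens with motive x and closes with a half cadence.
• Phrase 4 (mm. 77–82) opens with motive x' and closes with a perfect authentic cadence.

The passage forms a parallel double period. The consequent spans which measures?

In a double period the four phrases pair into a large antecedent (phrases 1–2, ending half cadence) and a large consequent (phrases 3–4, ending perfect authentic cadence). The consequent spans mm. 71–82.

measures 71–82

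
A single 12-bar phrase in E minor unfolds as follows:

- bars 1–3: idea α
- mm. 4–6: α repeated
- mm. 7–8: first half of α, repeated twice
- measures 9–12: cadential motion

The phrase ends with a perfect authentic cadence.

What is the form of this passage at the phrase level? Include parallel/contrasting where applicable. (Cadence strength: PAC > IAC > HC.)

Basic idea (mm. 1–3) + its repetition (measures 4-6) form the presentation; fragmentation and cadence (measures 7–12) form the continuation — the 12-bar whole is a sentence.

sentence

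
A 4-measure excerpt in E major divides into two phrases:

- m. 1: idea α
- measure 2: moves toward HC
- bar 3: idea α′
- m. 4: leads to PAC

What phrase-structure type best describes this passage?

parallel period

Phrase 1 ends with a half cadence (weaker) and phrase 2 with a perfect authentic cadence (stronger): antecedent + consequent = a period.
The two phrases open with the same material (α / α′), so the period is parallel.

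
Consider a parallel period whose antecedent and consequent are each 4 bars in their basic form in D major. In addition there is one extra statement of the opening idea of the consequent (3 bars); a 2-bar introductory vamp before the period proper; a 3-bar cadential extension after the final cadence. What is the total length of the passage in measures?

Basic parallel period: 4 + 4 = 8 bars.
8 (basic form) + 3 (extra statement) + 2 (introduction) + 3 (cadential extension) = 16.

16 measures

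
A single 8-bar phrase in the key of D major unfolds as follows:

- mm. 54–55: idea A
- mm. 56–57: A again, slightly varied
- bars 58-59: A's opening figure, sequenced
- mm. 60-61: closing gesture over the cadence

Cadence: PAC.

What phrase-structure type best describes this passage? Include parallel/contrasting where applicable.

sentence

Basic idea (measures 54–55) + its repetition (measures 56-57) form the presentation; fragmentation and cadence (bars 58-61) form the continuation — the 8-bar whole is a sentence.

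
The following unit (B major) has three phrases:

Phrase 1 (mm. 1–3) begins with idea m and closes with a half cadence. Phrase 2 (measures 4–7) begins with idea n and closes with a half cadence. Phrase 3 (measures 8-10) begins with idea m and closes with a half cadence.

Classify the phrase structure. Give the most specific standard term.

The final phrase closes with a half cadence, which is not stronger than the preceding half cadence; the 3 phrases lack an overall antecedent–consequent design and so form a phrase group.

phrase group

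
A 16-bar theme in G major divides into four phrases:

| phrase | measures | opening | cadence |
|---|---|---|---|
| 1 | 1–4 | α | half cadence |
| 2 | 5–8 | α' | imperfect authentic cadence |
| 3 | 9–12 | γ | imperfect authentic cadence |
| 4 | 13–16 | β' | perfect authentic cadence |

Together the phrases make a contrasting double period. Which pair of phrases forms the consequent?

phrases 3 and 4

In a double period the first pair of phrases (ending imperfect authentic cadence) is the large antecedent and the second pair (ending perfect authentic cadence) is the large consequent; the consequent is phrases 3 and 4.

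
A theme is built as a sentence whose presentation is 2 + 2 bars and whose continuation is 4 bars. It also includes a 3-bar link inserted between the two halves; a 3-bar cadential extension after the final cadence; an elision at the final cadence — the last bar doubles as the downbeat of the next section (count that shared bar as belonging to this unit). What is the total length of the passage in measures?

14 measures

Basic sentence: 2 + 2 + 4 = 8 bars.
8 (basic form) + 3 (link) + 3 (cadential extension) = 14.
The elision shares a bar with the next section but does not change this unit's count.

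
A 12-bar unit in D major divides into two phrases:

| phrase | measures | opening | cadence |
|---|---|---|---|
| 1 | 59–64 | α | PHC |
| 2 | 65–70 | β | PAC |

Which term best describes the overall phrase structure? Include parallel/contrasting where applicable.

Phrase 1 ends with a Phrygian half cadence (weaker) and phrase 2 with a perfect authentic cadence (stronger): antecedent + consequent = a period.
The two phrases open with different material (α / β), so the period is contrasting.

contrasting period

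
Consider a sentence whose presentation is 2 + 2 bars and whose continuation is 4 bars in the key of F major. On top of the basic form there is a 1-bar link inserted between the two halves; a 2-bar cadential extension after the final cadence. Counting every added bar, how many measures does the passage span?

Basic sentence: 2 + 2 + 4 = 8 bars.
8 (basic form) + 1 (link) + 2 (cadential extension) = 11.

11 measures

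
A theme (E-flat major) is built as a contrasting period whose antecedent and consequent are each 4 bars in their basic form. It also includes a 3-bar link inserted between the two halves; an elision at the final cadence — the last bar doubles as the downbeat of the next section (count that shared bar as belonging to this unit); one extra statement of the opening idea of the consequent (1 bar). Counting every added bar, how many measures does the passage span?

12 measures

Basic contrasting period: 4 + 4 = 8 bars.
8 (basic form) + 3 (link) + 1 (extra statement) = 12.
The elision shares a bar with the next section but does not change this unit's count.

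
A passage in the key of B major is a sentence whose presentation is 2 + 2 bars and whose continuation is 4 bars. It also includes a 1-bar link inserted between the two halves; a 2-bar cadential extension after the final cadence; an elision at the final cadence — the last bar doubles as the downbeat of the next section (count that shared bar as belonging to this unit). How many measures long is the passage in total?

11 measures

Basic sentence: 2 + 2 + 4 = 8 bars.
8 (basic form) + 1 (link) + 2 (cadential extension) = 11.
The elision shares a bar with the next section but does not change this unit's count.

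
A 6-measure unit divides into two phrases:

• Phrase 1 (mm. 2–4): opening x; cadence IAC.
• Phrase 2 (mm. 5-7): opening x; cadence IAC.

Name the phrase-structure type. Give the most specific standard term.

Both phrases have the same opening (x) and the same cadence (imperfect authentic cadence): the second is a restatement, not a consequent, so this is a repeated phrase rather than a period.

repeated phrase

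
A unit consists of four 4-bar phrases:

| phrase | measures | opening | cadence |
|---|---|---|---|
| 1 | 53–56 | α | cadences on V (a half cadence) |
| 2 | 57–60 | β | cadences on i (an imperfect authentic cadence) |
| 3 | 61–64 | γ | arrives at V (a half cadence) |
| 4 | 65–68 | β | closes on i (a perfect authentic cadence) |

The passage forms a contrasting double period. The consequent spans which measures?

In a double period the four phrases pair into a large antecedent (phrases 1–2, ending imperfect authentic cadence) and a large consequent (phrases 3–4, ending perfect authentic cadence). The consequent spans mm. 61–68.

measures 61–68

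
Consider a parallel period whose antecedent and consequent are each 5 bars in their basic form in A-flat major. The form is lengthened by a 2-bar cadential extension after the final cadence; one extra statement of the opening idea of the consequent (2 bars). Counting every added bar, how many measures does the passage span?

14 measures

Basic parallel period: 5 + 5 = 10 bars.
10 (basic form) + 2 (cadential extension) + 2 (extra statement) = 14.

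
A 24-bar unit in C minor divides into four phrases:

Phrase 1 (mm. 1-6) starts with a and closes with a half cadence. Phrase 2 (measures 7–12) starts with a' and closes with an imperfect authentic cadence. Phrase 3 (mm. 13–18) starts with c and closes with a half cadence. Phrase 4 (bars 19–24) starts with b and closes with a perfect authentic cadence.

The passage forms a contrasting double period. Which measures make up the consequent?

measures 13–24

In a double period the first pair of phrases (ending imperfect authentic cadence) is the large antecedent and the second pair (ending perfect authentic cadence) is the large consequent; the consequent is measures 13–24.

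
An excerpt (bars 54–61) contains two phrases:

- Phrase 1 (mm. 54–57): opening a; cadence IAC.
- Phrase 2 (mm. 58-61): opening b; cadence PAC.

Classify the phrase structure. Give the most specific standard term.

Phrase 1 ends with an imperfect authentic cadence (weaker) and phrase 2 with a perfect authentic cadence (stronger): antecedent + consequent = a period.
The two phrases open with different material (a / b), so the period is contrasting.

contrasting period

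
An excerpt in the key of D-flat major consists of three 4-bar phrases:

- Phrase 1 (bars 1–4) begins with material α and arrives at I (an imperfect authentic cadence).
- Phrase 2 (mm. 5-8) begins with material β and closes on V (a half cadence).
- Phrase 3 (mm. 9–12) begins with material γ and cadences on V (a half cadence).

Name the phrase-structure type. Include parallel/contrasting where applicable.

phrase group

The final phrase closes with a half cadence, which is not stronger than the preceding half cadence; the 3 phrases lack an overall antecedent–consequent design and so form a phrase group.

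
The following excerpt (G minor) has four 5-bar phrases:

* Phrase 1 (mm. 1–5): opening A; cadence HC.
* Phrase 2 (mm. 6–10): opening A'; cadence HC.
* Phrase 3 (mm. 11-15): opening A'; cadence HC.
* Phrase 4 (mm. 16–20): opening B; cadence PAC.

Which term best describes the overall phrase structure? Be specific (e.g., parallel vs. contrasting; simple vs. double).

parallel double period

Four phrases in two halves: the first half (mm. 1–10) ends with a half cadence, the second (mm. 11-20) with a perfect authentic cadence — a large antecedent–consequent pair, i.e. a double period.
Phrase 3 begins with the same material as phrase 1, making it parallel.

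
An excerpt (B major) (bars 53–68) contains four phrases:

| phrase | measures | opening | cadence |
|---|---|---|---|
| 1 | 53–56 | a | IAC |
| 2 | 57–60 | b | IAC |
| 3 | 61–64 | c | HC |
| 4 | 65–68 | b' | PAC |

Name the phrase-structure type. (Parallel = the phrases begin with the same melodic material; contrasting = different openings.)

contrasting double period

Four phrases in two halves: the first half (mm. 53-60) ends with an imperfect authentic cadence, the second (mm. 61–68) with a perfect authentic cadence — a large antecedent–consequent pair, i.e. a double period.
Phrase 3 begins with different material from phrase 1, making it contrasting.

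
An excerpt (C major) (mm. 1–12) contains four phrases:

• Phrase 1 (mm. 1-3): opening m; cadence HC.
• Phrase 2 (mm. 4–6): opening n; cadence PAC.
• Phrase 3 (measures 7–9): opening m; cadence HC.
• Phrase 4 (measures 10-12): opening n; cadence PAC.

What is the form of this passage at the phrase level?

repeated period

The cadence pattern HC–PAC–HC–PAC is weak–strong twice, and phrases 3–4 restate phrases 1–2: a period heard twice, not a double period (which would end weakly at phrase 2).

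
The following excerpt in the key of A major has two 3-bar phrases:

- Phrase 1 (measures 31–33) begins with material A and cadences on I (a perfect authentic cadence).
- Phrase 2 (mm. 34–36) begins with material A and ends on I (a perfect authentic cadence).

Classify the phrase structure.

repeated phrase

Both phrases have the same opening (A) and the same cadence (perfect authentic cadence): the second is a restatement, not a consequent, so this is a repeated phrase rather than a period.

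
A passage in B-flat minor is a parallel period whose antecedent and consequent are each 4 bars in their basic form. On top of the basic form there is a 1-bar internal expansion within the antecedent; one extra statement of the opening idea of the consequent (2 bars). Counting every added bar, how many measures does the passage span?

11 measures

Basic parallel period: 4 + 4 = 8 bars.
8 (basic form) + 1 (internal expansion) + 2 (extra statement) = 11.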